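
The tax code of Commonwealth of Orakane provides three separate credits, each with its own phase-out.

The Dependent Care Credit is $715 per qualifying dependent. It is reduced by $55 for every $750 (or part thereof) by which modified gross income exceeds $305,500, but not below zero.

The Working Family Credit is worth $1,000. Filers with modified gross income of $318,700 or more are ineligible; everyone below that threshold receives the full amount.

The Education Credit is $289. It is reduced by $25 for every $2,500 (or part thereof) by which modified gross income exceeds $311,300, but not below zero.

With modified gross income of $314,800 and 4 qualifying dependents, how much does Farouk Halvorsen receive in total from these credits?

$3,384

Dependent Care Credit: base = 4 × $715 = $2,860. income exceeds $305,500 by $9,300, which is 13 full-or-partial $750 increments; reduction = 13 × $55 = $715, leaving $2,145.
Working Family Credit: $314,800 is below the $318,700 cutoff, so the full $1,000 applies.
Education Credit: income exceeds $311,300 by $3,500, which is 2 full-or-partial $2,500 increments; reduction = 2 × $25 = $50, leaving $239.
Total: $2,145 + $1,000 + $239 = $3,384.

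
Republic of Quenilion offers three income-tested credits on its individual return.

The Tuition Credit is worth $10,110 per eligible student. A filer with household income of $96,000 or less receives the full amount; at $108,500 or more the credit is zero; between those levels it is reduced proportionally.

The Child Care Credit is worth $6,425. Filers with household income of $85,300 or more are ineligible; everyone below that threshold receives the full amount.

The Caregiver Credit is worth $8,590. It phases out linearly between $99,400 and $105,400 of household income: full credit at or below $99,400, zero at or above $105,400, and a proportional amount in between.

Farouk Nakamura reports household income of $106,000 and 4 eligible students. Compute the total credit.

Tuition Credit: base = 4 × $10,110 = $40,440. $106,000 is $10,000 into a $12,500 phase-out range, leaving 2,500/12,500 of the credit: $40,440 × 2,500/12,500 = $8,088.
Child Care Credit: $106,000 meets or exceeds the $85,300 cutoff, so the credit is $0.
Caregiver Credit: $106,000 is at or above $105,400, so the credit is $0.
Total: $8,088 + $0 + $0 = $8,088.

$8,088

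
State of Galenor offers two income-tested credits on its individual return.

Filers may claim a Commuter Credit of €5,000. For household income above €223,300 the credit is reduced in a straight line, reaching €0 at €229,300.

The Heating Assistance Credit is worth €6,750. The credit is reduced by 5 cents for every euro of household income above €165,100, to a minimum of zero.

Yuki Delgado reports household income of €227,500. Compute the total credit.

€5,130

Commuter Credit: €227,500 is €4,200 into a €6,000 phase-out range, leaving 1,800/6,000 of the credit: €5,000 × 1,800/6,000 = €1,500.
Heating Assistance Credit: 5% of the €62,400 excess over €165,100 is €3,120; credit = €6,750 − €3,120 = €3,630.
Total: €1,500 + €3,630 = €5,130.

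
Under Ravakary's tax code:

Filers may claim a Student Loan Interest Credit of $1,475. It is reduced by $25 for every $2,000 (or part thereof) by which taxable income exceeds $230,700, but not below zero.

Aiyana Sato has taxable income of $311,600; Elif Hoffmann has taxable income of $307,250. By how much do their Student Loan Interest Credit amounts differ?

$50

Aiyana ($311,600): Student Loan Interest Credit: income exceeds $230,700 by $80,900, which is 41 full-or-partial $2,000 increments; reduction = 41 × $25 = $1,025, leaving $450.
Elif ($307,250): Student Loan Interest Credit: income exceeds $230,700 by $76,550, which is 39 full-or-partial $2,000 increments; reduction = 39 × $25 = $975, leaving $500.
Difference: |$450 − $500| = $50.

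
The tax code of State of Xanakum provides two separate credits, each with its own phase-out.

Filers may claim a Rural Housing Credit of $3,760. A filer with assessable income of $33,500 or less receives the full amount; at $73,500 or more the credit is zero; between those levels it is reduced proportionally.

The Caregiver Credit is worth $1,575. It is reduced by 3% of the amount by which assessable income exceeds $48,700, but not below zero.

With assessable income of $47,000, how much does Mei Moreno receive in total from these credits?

$4,066

Rural Housing Credit: $47,000 is $13,500 into a $40,000 phase-out range, leaving 26,500/40,000 of the credit: $3,760 × 26,500/40,000 = $2,491.
Caregiver Credit: $47,000 is at or below the $48,700 threshold, so the full $1,575 applies.
Total: $2,491 + $1,575 = $4,066.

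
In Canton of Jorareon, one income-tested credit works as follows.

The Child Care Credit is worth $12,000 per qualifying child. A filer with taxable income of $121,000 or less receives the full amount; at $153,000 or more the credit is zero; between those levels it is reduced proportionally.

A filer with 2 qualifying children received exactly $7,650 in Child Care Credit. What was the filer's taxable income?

$142,800

Full credit = 2 × $12,000 = $24,000.
$7,650 is 7,650/24,000 of the full $24,000, so 16,350/24,000 of the $32,000 range has been used: income = $121,000 + $32,000 × 16,350/24,000 = $142,800.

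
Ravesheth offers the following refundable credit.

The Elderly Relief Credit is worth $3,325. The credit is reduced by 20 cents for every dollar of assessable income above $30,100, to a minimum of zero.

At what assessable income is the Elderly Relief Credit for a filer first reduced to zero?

$46,725

The credit falls by 20% of each dollar above $30,100, so it reaches zero when the excess is $3,325 / 20% = $16,625: income = $30,100 + $16,625 = $46,725.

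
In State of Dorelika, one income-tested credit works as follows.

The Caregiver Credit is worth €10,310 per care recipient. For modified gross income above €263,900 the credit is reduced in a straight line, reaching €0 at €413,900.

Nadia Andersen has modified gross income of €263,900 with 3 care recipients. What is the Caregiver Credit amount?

Caregiver Credit: base = 3 × €10,310 = €30,930. €263,900 is at or below the €263,900 threshold, so the full €30,930 applies.

€30,930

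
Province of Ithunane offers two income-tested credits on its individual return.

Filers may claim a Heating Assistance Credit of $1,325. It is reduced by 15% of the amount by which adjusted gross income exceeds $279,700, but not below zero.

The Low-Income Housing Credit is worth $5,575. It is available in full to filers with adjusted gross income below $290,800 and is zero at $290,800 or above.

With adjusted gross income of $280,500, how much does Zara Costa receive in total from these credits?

Heating Assistance Credit: 15% of the $800 excess over $279,700 is $120; credit = $1,325 − $120 = $1,205.
Low-Income Housing Credit: $280,500 is below the $290,800 cutoff, so the full $5,575 applies.
Total: $1,205 + $5,575 = $6,780.

$6,780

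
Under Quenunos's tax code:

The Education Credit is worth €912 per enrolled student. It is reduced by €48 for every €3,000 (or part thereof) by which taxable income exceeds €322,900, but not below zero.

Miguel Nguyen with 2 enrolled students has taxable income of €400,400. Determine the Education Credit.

€576

Education Credit: base = 2 × €912 = €1,824. income exceeds €322,900 by €77,500, which is 26 full-or-partial €3,000 increments; reduction = 26 × €48 = €1,248, leaving €576.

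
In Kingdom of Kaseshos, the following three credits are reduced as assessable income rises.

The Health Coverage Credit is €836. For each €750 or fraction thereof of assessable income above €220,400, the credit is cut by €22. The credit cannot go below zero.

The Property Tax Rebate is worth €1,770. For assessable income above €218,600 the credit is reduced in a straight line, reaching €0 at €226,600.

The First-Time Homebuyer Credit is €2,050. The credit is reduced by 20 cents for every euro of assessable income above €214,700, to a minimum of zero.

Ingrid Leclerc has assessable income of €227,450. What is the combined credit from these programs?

€616

Health Coverage Credit: income exceeds €220,400 by €7,050, which is 10 full-or-partial €750 increments; reduction = 10 × €22 = €220, leaving €616.
Property Tax Rebate: €227,450 is at or above €226,600, so the credit is €0.
First-Time Homebuyer Credit: 20% of the €12,750 excess over €214,700 is €2,550 ≥ base, so the credit is €0.
Total: €616 + €0 + €0 = €616.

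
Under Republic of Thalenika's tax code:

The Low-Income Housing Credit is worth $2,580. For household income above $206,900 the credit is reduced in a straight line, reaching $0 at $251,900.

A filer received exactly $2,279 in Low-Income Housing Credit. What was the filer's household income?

$2,279 is 2,279/2,580 of the full $2,580, so 301/2,580 of the $45,000 range has been used: income = $206,900 + $45,000 × 301/2,580 = $212,150.

$212,150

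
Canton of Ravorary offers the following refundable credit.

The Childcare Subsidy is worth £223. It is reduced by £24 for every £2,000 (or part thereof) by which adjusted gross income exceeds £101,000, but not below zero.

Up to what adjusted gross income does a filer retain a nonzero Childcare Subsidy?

£119,000

After 9 increments the reduction is 9 × £24 = £216, leaving £7; one more increment wipes it out. Increment 9 ends at excess 9 × £2,000 = £18,000, so the highest qualifying income is £101,000 + £18,000 = £119,000.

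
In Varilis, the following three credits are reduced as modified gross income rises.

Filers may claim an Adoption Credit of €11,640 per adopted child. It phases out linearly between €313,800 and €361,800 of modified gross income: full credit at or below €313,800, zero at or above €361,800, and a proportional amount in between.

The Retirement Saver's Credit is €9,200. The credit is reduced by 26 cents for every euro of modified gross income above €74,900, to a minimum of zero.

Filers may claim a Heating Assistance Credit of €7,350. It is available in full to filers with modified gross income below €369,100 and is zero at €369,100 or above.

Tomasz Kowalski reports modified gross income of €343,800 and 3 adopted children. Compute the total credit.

€20,445

Adoption Credit: base = 3 × €11,640 = €34,920. €343,800 is €30,000 into a €48,000 phase-out range, leaving 18,000/48,000 of the credit: €34,920 × 18,000/48,000 = €13,095.
Retirement Saver's Credit: 26% of the €268,900 excess over €74,900 is €69,914 ≥ base, so the credit is €0.
Heating Assistance Credit: €343,800 is below the €369,100 cutoff, so the full €7,350 applies.
Total: €13,095 + €0 + €7,350 = €20,445.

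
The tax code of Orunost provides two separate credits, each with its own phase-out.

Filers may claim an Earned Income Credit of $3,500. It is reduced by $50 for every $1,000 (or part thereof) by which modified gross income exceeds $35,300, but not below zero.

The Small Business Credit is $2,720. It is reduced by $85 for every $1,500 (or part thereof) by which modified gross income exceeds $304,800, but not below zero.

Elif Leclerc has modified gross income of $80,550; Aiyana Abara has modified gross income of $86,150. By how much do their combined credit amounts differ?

$250

Elif ($80,550): Earned Income Credit: income exceeds $35,300 by $45,250, which is 46 full-or-partial $1,000 increments; reduction = 46 × $50 = $2,300, leaving $1,200. Small Business Credit: $80,550 is at or below the $304,800 threshold, so the full $2,720 applies. total $1,200 + $2,720 = $3,920
Aiyana ($86,150): Earned Income Credit: income exceeds $35,300 by $50,850, which is 51 full-or-partial $1,000 increments; reduction = 51 × $50 = $2,550, leaving $950. Small Business Credit: $86,150 is at or below the $304,800 threshold, so the full $2,720 applies. total $950 + $2,720 = $3,670
Difference: |$3,920 − $3,670| = $250.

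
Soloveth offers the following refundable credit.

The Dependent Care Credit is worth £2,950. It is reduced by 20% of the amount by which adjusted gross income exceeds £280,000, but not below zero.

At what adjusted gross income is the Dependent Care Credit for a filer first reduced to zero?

£294,750

The credit falls by 20% of each pound above £280,000, so it reaches zero when the excess is £2,950 / 20% = £14,750: income = £280,000 + £14,750 = £294,750.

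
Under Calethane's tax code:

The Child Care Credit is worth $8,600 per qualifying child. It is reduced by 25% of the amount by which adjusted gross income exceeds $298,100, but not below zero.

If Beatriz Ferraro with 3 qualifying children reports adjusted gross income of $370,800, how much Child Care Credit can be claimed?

Child Care Credit: base = 3 × $8,600 = $25,800. 25% of the $72,700 excess over $298,100 is $18,175; credit = $25,800 − $18,175 = $7,625.

$7,625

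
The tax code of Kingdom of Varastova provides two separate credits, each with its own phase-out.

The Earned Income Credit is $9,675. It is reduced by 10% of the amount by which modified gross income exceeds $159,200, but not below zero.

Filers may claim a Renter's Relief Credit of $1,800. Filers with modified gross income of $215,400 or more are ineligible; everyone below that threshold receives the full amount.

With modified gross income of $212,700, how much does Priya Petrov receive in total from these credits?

$6,125

Earned Income Credit: 10% of the $53,500 excess over $159,200 is $5,350; credit = $9,675 − $5,350 = $4,325.
Renter's Relief Credit: $212,700 is below the $215,400 cutoff, so the full $1,800 applies.
Total: $4,325 + $1,800 = $6,125.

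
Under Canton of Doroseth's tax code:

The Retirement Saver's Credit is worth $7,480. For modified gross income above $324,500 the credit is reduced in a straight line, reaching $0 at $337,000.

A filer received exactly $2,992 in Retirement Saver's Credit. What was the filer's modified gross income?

$332,000

$2,992 is 2,992/7,480 of the full $7,480, so 4,488/7,480 of the $12,500 range has been used: income = $324,500 + $12,500 × 4,488/7,480 = $332,000.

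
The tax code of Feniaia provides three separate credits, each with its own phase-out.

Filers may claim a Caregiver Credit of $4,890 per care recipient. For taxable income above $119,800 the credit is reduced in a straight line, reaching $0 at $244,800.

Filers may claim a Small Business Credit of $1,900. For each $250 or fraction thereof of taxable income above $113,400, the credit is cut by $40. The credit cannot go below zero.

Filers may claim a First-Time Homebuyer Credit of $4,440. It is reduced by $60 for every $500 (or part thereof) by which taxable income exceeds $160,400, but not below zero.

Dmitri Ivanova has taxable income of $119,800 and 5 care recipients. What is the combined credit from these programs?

Caregiver Credit: base = 5 × $4,890 = $24,450. $119,800 is at or below the $119,800 threshold, so the full $24,450 applies.
Small Business Credit: income exceeds $113,400 by $6,400, which is 26 full-or-partial $250 increments; reduction = 26 × $40 = $1,040, leaving $860.
First-Time Homebuyer Credit: $119,800 is at or below the $160,400 threshold, so the full $4,440 applies.
Total: $24,450 + $860 + $4,440 = $29,750.

$29,750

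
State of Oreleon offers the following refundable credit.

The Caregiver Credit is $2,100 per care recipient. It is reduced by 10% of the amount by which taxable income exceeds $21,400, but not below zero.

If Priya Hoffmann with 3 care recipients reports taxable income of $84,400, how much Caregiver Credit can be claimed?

Caregiver Credit: base = 3 × $2,100 = $6,300. 10% of the $63,000 excess over $21,400 is $6,300 ≥ base, so the credit is $0.

$0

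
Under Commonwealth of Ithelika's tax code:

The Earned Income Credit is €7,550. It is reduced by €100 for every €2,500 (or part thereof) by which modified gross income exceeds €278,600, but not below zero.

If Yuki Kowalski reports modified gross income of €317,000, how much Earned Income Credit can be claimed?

Earned Income Credit: income exceeds €278,600 by €38,400, which is 16 full-or-partial €2,500 increments; reduction = 16 × €100 = €1,600, leaving €5,950.

€5,950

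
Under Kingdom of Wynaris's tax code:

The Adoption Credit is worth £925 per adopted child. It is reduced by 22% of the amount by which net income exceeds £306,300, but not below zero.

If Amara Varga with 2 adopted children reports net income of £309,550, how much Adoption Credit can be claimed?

Adoption Credit: base = 2 × £925 = £1,850. 22% of the £3,250 excess over £306,300 is £715; credit = £1,850 − £715 = £1,135.

£1,135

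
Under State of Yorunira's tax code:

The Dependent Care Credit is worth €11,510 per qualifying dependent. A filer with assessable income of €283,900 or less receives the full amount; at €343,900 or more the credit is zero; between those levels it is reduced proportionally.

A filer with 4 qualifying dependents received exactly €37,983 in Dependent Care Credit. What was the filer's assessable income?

Full credit = 4 × €11,510 = €46,040.
€37,983 is 37,983/46,040 of the full €46,040, so 8,057/46,040 of the €60,000 range has been used: income = €283,900 + €60,000 × 8,057/46,040 = €294,400.

€294,400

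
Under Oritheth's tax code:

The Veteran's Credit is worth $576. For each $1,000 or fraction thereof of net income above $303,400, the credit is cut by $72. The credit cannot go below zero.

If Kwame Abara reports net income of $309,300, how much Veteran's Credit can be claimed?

$144

Veteran's Credit: income exceeds $303,400 by $5,900, which is 6 full-or-partial $1,000 increments; reduction = 6 × $72 = $432, leaving $144.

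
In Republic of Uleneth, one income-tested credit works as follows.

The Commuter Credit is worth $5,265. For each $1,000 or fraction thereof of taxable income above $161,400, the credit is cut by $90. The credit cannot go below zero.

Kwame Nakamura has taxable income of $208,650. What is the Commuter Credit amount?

$945

Commuter Credit: income exceeds $161,400 by $47,250, which is 48 full-or-partial $1,000 increments; reduction = 48 × $90 = $4,320, leaving $945.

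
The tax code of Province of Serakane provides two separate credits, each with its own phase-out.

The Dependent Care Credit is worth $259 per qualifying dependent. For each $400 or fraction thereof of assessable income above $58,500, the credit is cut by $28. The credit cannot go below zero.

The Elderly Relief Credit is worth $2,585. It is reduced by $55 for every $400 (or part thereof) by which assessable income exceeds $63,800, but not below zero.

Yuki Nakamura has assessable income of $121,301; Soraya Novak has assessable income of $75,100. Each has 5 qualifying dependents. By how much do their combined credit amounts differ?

Yuki ($121,301): Dependent Care Credit: base = 5 × $259 = $1,295. income exceeds $58,500 by $62,801 → 158 increments × $28 = $4,424 ≥ base, so the credit is $0. Elderly Relief Credit: income exceeds $63,800 by $57,501 → 144 increments × $55 = $7,920 ≥ base, so the credit is $0. total $0 + $0 = $0
Soraya ($75,100): Dependent Care Credit: base = 5 × $259 = $1,295. income exceeds $58,500 by $16,600, which is 42 full-or-partial $400 increments; reduction = 42 × $28 = $1,176, leaving $119. Elderly Relief Credit: income exceeds $63,800 by $11,300, which is 29 full-or-partial $400 increments; reduction = 29 × $55 = $1,595, leaving $990. total $119 + $990 = $1,109
Difference: |$0 − $1,109| = $1,109.

$1,109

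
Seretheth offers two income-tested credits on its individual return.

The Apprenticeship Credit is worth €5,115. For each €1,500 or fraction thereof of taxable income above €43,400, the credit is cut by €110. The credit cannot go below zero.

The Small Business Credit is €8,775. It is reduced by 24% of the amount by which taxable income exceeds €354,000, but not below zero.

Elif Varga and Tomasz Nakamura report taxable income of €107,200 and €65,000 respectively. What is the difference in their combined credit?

€3,080

Elif (€107,200): Apprenticeship Credit: income exceeds €43,400 by €63,800, which is 43 full-or-partial €1,500 increments; reduction = 43 × €110 = €4,730, leaving €385. Small Business Credit: €107,200 is at or below the €354,000 threshold, so the full €8,775 applies. total €385 + €8,775 = €9,160
Tomasz (€65,000): Apprenticeship Credit: income exceeds €43,400 by €21,600, which is 15 full-or-partial €1,500 increments; reduction = 15 × €110 = €1,650, leaving €3,465. Small Business Credit: €65,000 is at or below the €354,000 threshold, so the full €8,775 applies. total €3,465 + €8,775 = €12,240
Difference: |€9,160 − €12,240| = €3,080.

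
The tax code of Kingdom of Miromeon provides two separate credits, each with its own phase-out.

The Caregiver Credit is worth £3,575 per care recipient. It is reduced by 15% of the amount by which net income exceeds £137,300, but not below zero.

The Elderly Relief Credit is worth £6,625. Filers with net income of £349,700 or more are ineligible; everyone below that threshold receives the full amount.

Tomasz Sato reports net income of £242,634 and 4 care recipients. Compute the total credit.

£6,625

Caregiver Credit: base = 4 × £3,575 = £14,300. 15% of the £105,334 excess over £137,300 is £15,800.10 ≥ base, so the credit is £0.
Elderly Relief Credit: £242,634 is below the £349,700 cutoff, so the full £6,625 applies.
Total: £0 + £6,625 = £6,625.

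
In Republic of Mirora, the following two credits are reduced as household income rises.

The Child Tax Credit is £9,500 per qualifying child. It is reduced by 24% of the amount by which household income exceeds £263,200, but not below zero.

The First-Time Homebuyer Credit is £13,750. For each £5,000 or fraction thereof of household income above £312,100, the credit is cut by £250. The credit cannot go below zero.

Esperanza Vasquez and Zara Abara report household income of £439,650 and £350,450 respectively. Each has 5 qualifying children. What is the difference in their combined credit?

Esperanza (£439,650): Child Tax Credit: base = 5 × £9,500 = £47,500. 24% of the £176,450 excess over £263,200 is £42,348; credit = £47,500 − £42,348 = £5,152. First-Time Homebuyer Credit: income exceeds £312,100 by £127,550, which is 26 full-or-partial £5,000 increments; reduction = 26 × £250 = £6,500, leaving £7,250. total £5,152 + £7,250 = £12,402
Zara (£350,450): Child Tax Credit: base = 5 × £9,500 = £47,500. 24% of the £87,250 excess over £263,200 is £20,940; credit = £47,500 − £20,940 = £26,560. First-Time Homebuyer Credit: income exceeds £312,100 by £38,350, which is 8 full-or-partial £5,000 increments; reduction = 8 × £250 = £2,000, leaving £11,750. total £26,560 + £11,750 = £38,310
Difference: |£12,402 − £38,310| = £25,908.

£25,908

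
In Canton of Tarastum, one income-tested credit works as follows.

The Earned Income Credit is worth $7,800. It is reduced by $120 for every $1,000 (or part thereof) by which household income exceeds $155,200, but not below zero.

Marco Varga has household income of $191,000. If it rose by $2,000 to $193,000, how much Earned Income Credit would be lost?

$240

At $191,000 — income exceeds $155,200 by $35,800, which is 36 full-or-partial $1,000 increments; reduction = 36 × $120 = $4,320, leaving $3,480.
At $193,000 — income exceeds $155,200 by $37,800, which is 38 full-or-partial $1,000 increments; reduction = 38 × $120 = $4,560, leaving $3,240.
Lost: $3,480 − $3,240 = $240.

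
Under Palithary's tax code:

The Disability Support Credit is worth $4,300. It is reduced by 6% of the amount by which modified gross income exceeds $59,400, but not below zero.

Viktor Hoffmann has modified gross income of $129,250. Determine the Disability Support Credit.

Disability Support Credit: 6% of the $69,850 excess over $59,400 is $4,191; credit = $4,300 − $4,191 = $109.

$109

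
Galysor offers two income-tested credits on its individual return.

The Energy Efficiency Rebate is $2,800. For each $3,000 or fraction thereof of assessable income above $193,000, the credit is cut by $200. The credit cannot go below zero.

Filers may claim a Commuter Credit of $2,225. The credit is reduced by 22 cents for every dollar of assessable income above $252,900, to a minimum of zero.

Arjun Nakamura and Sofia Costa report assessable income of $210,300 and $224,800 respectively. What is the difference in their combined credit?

$1,000

Arjun ($210,300): Energy Efficiency Rebate: income exceeds $193,000 by $17,300, which is 6 full-or-partial $3,000 increments; reduction = 6 × $200 = $1,200, leaving $1,600. Commuter Credit: $210,300 is at or below the $252,900 threshold, so the full $2,225 applies. total $1,600 + $2,225 = $3,825
Sofia ($224,800): Energy Efficiency Rebate: income exceeds $193,000 by $31,800, which is 11 full-or-partial $3,000 increments; reduction = 11 × $200 = $2,200, leaving $600. Commuter Credit: $224,800 is at or below the $252,900 threshold, so the full $2,225 applies. total $600 + $2,225 = $2,825
Difference: |$3,825 − $2,825| = $1,000.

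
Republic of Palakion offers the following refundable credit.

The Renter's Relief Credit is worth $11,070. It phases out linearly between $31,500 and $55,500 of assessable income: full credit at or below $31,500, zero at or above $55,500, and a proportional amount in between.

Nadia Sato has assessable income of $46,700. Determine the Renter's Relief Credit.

$4,059

Renter's Relief Credit: $46,700 is $15,200 into a $24,000 phase-out range, leaving 8,800/24,000 of the credit: $11,070 × 8,800/24,000 = $4,059.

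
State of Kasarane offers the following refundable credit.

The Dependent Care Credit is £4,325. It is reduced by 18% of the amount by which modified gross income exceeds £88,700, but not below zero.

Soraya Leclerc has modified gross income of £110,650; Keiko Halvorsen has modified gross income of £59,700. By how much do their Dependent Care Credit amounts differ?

£3,951

Soraya (£110,650): Dependent Care Credit: 18% of the £21,950 excess over £88,700 is £3,951; credit = £4,325 − £3,951 = £374.
Keiko (£59,700): Dependent Care Credit: £59,700 is at or below the £88,700 threshold, so the full £4,325 applies.
Difference: |£374 − £4,325| = £3,951.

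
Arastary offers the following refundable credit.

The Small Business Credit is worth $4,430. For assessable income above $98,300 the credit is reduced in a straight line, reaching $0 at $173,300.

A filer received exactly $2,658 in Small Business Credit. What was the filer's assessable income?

$128,300

$2,658 is 2,658/4,430 of the full $4,430, so 1,772/4,430 of the $75,000 range has been used: income = $98,300 + $75,000 × 1,772/4,430 = $128,300.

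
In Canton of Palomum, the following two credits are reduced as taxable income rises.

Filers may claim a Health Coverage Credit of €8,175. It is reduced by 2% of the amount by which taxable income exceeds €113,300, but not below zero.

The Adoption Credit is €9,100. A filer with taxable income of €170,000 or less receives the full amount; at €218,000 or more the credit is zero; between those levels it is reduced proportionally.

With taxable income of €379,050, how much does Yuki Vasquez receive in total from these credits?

Health Coverage Credit: 2% of the €265,750 excess over €113,300 is €5,315; credit = €8,175 − €5,315 = €2,860.
Adoption Credit: €379,050 is at or above €218,000, so the credit is €0.
Total: €2,860 + €0 = €2,860.

€2,860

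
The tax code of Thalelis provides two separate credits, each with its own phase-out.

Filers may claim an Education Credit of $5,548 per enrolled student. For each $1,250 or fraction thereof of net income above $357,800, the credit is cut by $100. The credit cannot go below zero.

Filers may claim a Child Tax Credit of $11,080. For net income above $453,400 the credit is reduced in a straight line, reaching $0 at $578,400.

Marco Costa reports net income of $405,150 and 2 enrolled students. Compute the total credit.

$18,376

Education Credit: base = 2 × $5,548 = $11,096. income exceeds $357,800 by $47,350, which is 38 full-or-partial $1,250 increments; reduction = 38 × $100 = $3,800, leaving $7,296.
Child Tax Credit: $405,150 is at or below the $453,400 threshold, so the full $11,080 applies.
Total: $7,296 + $11,080 = $18,376.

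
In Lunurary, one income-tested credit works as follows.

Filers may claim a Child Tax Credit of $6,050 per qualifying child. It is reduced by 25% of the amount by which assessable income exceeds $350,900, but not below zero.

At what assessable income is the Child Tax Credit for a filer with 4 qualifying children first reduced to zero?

$447,700

Full credit = 4 × $6,050 = $24,200.
The credit falls by 25% of each dollar above $350,900, so it reaches zero when the excess is $24,200 / 25% = $96,800: income = $350,900 + $96,800 = $447,700.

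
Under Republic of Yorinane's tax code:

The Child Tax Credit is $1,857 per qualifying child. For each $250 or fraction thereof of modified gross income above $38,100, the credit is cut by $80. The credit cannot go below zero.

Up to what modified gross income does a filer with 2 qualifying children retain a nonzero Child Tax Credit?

$49,600

Full credit = 2 × $1,857 = $3,714.
After 46 increments the reduction is 46 × $80 = $3,680, leaving $34; one more increment wipes it out. Increment 46 ends at excess 46 × $250 = $11,500, so the highest qualifying income is $38,100 + $11,500 = $49,600.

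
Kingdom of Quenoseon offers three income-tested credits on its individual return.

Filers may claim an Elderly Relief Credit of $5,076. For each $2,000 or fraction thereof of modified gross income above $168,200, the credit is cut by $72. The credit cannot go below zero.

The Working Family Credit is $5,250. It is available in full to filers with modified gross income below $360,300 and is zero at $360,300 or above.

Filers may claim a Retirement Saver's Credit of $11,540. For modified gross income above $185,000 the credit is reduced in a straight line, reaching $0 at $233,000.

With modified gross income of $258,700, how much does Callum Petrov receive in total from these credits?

Elderly Relief Credit: income exceeds $168,200 by $90,500, which is 46 full-or-partial $2,000 increments; reduction = 46 × $72 = $3,312, leaving $1,764.
Working Family Credit: $258,700 is below the $360,300 cutoff, so the full $5,250 applies.
Retirement Saver's Credit: $258,700 is at or above $233,000, so the credit is $0.
Total: $1,764 + $5,250 + $0 = $7,014.

$7,014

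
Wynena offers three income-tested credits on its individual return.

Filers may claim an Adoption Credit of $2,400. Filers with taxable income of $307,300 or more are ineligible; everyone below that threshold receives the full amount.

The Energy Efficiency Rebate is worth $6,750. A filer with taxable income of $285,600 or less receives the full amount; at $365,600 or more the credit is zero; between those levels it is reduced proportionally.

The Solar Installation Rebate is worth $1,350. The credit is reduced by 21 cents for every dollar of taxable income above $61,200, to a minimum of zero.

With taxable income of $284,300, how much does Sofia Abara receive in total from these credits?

Adoption Credit: $284,300 is below the $307,300 cutoff, so the full $2,400 applies.
Energy Efficiency Rebate: $284,300 is at or below the $285,600 threshold, so the full $6,750 applies.
Solar Installation Rebate: 21% of the $223,100 excess over $61,200 is $46,851 ≥ base, so the credit is $0.
Total: $2,400 + $6,750 + $0 = $9,150.

$9,150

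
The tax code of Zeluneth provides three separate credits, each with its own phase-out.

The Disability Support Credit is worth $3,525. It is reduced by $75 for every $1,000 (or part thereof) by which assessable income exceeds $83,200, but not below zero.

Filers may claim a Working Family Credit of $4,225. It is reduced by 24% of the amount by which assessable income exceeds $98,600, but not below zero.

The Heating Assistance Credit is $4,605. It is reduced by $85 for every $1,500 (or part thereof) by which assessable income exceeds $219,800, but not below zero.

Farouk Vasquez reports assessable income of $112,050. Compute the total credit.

$6,952

Disability Support Credit: income exceeds $83,200 by $28,850, which is 29 full-or-partial $1,000 increments; reduction = 29 × $75 = $2,175, leaving $1,350.
Working Family Credit: 24% of the $13,450 excess over $98,600 is $3,228; credit = $4,225 − $3,228 = $997.
Heating Assistance Credit: $112,050 is at or below the $219,800 threshold, so the full $4,605 applies.
Total: $1,350 + $997 + $4,605 = $6,952.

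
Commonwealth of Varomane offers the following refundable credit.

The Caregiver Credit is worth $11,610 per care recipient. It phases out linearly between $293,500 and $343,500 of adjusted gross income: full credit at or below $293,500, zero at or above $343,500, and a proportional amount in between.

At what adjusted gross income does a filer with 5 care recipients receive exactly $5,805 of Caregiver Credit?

$338,500

Full credit = 5 × $11,610 = $58,050.
$5,805 is 5,805/58,050 of the full $58,050, so 52,245/58,050 of the $50,000 range has been used: income = $293,500 + $50,000 × 52,245/58,050 = $338,500.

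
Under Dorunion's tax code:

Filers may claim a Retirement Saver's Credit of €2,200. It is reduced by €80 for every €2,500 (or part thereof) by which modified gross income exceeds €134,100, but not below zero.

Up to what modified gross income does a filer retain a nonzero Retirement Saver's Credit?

After 27 increments the reduction is 27 × €80 = €2,160, leaving €40; one more increment wipes it out. Increment 27 ends at excess 27 × €2,500 = €67,500, so the highest qualifying income is €134,100 + €67,500 = €201,600.

€201,600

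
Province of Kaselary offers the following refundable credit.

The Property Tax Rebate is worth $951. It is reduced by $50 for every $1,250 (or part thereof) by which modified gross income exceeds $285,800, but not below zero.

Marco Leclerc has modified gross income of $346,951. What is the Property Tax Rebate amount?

$0

Property Tax Rebate: income exceeds $285,800 by $61,151 → 49 increments × $50 = $2,450 ≥ base, so the credit is $0.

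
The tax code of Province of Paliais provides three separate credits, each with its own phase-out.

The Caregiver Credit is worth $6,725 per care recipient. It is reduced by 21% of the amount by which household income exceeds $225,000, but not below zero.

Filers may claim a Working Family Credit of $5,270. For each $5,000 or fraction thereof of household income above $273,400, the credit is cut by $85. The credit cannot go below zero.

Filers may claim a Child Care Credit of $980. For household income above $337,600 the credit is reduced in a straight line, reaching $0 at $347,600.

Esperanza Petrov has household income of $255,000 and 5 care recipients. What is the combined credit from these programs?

$33,575

Caregiver Credit: base = 5 × $6,725 = $33,625. 21% of the $30,000 excess over $225,000 is $6,300; credit = $33,625 − $6,300 = $27,325.
Working Family Credit: $255,000 is at or below the $273,400 threshold, so the full $5,270 applies.
Child Care Credit: $255,000 is at or below the $337,600 threshold, so the full $980 applies.
Total: $27,325 + $5,270 + $980 = $33,575.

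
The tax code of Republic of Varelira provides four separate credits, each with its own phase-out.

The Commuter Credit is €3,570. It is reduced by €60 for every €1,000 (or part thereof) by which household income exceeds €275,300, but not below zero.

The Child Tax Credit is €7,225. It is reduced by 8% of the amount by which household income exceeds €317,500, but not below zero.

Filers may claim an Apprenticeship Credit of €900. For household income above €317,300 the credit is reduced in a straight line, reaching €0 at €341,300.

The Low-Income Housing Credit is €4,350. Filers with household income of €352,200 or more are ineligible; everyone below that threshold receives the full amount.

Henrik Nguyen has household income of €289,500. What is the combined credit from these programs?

Commuter Credit: income exceeds €275,300 by €14,200, which is 15 full-or-partial €1,000 increments; reduction = 15 × €60 = €900, leaving €2,670.
Child Tax Credit: €289,500 is at or below the €317,500 threshold, so the full €7,225 applies.
Apprenticeship Credit: €289,500 is at or below the €317,300 threshold, so the full €900 applies.
Low-Income Housing Credit: €289,500 is below the €352,200 cutoff, so the full €4,350 applies.
Total: €2,670 + €7,225 + €900 + €4,350 = €15,145.

€15,145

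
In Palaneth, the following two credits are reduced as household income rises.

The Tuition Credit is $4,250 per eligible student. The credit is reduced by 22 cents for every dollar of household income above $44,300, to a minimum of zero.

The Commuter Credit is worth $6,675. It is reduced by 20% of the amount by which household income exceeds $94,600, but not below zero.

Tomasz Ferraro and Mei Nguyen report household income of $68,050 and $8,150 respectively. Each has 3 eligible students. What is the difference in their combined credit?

$5,225

Tomasz ($68,050): Tuition Credit: base = 3 × $4,250 = $12,750. 22% of the $23,750 excess over $44,300 is $5,225; credit = $12,750 − $5,225 = $7,525. Commuter Credit: $68,050 is at or below the $94,600 threshold, so the full $6,675 applies. total $7,525 + $6,675 = $14,200
Mei ($8,150): Tuition Credit: base = 3 × $4,250 = $12,750. $8,150 is at or below the $44,300 threshold, so the full $12,750 applies. Commuter Credit: $8,150 is at or below the $94,600 threshold, so the full $6,675 applies. total $12,750 + $6,675 = $19,425
Difference: |$14,200 − $19,425| = $5,225.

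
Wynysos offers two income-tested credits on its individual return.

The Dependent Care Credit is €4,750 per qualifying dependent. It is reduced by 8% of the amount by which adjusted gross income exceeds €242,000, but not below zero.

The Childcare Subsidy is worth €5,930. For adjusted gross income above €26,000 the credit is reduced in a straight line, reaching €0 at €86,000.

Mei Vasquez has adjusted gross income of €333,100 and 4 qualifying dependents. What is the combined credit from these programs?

Dependent Care Credit: base = 4 × €4,750 = €19,000. 8% of the €91,100 excess over €242,000 is €7,288; credit = €19,000 − €7,288 = €11,712.
Childcare Subsidy: €333,100 is at or above €86,000, so the credit is €0.
Total: €11,712 + €0 = €11,712.

€11,712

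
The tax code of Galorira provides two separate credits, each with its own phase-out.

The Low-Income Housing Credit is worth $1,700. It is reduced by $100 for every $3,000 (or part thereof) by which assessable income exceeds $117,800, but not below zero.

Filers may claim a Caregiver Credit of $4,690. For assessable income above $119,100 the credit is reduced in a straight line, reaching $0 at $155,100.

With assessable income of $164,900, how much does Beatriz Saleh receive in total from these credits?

$100

Low-Income Housing Credit: income exceeds $117,800 by $47,100, which is 16 full-or-partial $3,000 increments; reduction = 16 × $100 = $1,600, leaving $100.
Caregiver Credit: $164,900 is at or above $155,100, so the credit is $0.
Total: $100 + $0 = $100.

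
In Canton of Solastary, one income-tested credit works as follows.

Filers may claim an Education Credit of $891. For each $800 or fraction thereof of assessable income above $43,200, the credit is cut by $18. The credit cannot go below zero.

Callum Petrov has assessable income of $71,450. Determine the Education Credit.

$243

Education Credit: income exceeds $43,200 by $28,250, which is 36 full-or-partial $800 increments; reduction = 36 × $18 = $648, leaving $243.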